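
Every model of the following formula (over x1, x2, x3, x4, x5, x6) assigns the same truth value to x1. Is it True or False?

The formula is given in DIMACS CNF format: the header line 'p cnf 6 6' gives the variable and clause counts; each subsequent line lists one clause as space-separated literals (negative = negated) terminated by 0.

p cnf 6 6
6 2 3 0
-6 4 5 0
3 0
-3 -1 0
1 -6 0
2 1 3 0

False

Suppose x1 = True.
Unit clause (x3) forces x3 = True.
That conflicts with the unit clause (¬x3).
So every satisfying assignment has x1 = False.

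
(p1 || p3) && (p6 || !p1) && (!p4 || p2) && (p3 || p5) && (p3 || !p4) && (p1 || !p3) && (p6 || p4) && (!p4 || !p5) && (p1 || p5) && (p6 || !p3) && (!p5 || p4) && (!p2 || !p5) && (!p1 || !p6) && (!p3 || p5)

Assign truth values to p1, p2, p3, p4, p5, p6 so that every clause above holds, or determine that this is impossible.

Branch on p1: set p1 = true.
From the singleton clause (p6), p6 = true.
Now (!p6) is unsatisfied and unit — conflict.
Backtrack on p1: now try p1 = false.
From the singleton clause (p3), p3 = true.
Now (!p3) is unsatisfied and unit — conflict.
Neither p1 = true nor p1 = false works.

UNSATISFIABLE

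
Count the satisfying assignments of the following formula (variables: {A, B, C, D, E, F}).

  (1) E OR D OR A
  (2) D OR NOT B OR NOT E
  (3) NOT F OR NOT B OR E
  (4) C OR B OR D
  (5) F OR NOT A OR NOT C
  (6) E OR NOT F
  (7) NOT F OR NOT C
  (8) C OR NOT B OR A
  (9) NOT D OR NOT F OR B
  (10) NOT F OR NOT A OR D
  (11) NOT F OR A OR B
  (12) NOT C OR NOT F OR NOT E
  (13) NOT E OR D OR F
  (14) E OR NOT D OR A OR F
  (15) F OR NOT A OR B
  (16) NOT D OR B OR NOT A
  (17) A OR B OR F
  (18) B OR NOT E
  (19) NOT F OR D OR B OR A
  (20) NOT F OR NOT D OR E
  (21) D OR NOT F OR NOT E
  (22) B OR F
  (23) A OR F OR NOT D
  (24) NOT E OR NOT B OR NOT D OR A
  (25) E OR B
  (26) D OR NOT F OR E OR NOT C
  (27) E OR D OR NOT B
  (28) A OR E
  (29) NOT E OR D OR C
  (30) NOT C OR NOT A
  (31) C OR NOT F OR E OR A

3

There are 2^6 = 64 truth assignments over (A, B, C, D, E, F).
Split on B. With B = true, the clauses containing B are satisfied and NOT B drops from the rest; 3 of the 2^5 = 32 assignments to the other variables satisfy what remains.
With B = false, by the same count on the reduced clause set, 0 assignments work.
(One model: A=T, B=T, C=F, D=T, E=F, F=F.)
Total: 3 + 0 = 3.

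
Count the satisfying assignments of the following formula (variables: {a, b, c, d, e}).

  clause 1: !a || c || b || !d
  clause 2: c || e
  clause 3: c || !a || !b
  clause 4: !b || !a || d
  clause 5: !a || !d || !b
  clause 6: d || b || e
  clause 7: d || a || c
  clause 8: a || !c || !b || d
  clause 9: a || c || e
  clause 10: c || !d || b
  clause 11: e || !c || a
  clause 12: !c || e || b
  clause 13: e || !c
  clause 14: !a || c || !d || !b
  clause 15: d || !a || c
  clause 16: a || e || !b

There are 2^5 = 32 truth assignments over (a, b, c, d, e).
Split on d. With d = true, the clauses containing d are satisfied and !d drops from the rest; 4 of the 2^4 = 16 assignments to the other variables satisfy what remains.
With d = false, by the same count on the reduced clause set, 2 assignments work.
Total: 4 + 2 = 6.

6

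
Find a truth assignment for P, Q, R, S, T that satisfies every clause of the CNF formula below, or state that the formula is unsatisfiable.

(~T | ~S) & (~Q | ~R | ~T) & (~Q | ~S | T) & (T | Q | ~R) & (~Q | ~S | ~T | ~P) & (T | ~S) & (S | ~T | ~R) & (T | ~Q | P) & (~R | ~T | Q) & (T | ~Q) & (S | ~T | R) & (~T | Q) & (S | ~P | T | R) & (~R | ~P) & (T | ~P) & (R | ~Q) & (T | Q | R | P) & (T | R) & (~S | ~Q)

UNSATISFIABLE

Case T = 0:
The clause (~S) is unit, so S = 0.
The clause (~Q) is unit, so Q = 0.
The clause (~R) is unit, so R = 0.
But (R) is also a unit clause — contradiction.
So T must be the other value — set T = 1.
The clause (~S) is unit, so S = 0.
The clause (~R) is unit, so R = 0.
But (R) is also a unit clause — contradiction.
Either choice for T ends in contradiction.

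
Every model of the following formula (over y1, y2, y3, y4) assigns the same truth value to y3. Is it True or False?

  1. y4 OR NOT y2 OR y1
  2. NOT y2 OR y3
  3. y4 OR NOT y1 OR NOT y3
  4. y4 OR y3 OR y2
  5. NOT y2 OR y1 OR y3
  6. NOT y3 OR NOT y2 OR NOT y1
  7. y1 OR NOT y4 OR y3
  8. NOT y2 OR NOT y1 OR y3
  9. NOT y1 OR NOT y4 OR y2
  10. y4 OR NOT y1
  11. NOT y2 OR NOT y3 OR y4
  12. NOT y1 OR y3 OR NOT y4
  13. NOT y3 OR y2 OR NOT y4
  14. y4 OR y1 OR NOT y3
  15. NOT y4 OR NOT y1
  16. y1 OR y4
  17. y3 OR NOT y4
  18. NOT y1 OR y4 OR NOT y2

Suppose y3 = false.
Unit clause (NOT y2) forces y2 = false.
Unit clause (y4) forces y4 = true.
Now (NOT y4) is unsatisfied and unit — conflict.
So every satisfying assignment has y3 = True.

True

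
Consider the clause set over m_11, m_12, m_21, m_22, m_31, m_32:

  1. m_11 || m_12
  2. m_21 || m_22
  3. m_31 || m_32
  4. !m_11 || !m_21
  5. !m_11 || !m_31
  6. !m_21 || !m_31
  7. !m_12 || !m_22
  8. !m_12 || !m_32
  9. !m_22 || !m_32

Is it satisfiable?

No, unsatisfiable

Branch on m_11: set m_11 = true.
(!m_21) alone gives m_21 = false.
(m_22) alone gives m_22 = true.
(!m_31) alone gives m_31 = false.
(m_32) alone gives m_32 = true.
Now (!m_32) is unsatisfied and unit — conflict.
That branch fails; take m_11 = false instead.
(m_12) alone gives m_12 = true.
(!m_22) alone gives m_22 = false.
(m_21) alone gives m_21 = true.
(!m_31) alone gives m_31 = false.
(m_32) alone gives m_32 = true.
Now (!m_32) is unsatisfied and unit — conflict.
Both values of m_11 lead to a conflict.
No assignment satisfies every clause.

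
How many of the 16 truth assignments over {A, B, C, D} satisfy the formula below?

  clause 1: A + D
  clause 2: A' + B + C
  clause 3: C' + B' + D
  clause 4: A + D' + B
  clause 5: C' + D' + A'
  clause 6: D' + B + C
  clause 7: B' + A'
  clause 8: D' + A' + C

There are 2^4 = 16 truth assignments over (A, B, C, D).
Split on C. With C = 1, the clauses containing C are satisfied and C' drops from the rest; 2 of the 2^3 = 8 assignments to the other variables satisfy what remains.
With C = 0, by the same count on the reduced clause set, 1 assignment works.
(One model: A=F, B=T, C=F, D=T.)
Total: 2 + 1 = 3.

3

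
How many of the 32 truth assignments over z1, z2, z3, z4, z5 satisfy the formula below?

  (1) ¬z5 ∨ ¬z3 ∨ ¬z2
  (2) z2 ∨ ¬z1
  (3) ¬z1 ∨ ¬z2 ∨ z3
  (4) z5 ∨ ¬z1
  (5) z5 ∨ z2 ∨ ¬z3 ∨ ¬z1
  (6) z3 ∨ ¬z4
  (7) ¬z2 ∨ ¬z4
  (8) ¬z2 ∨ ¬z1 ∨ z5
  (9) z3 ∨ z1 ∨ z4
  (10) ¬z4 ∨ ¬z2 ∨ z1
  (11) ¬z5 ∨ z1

3

There are 2^5 = 32 truth assignments over (z1, z2, z3, z4, z5).
Split on z4. With z4 = True, the clauses containing z4 are satisfied and ¬z4 drops from the rest; 1 of the 2^4 = 16 assignments to the other variables satisfy what remains.
With z4 = False, by the same count on the reduced clause set, 2 assignments work.
(One model: z1=F, z2=F, z3=T, z4=F, z5=F.)
Total: 1 + 2 = 3.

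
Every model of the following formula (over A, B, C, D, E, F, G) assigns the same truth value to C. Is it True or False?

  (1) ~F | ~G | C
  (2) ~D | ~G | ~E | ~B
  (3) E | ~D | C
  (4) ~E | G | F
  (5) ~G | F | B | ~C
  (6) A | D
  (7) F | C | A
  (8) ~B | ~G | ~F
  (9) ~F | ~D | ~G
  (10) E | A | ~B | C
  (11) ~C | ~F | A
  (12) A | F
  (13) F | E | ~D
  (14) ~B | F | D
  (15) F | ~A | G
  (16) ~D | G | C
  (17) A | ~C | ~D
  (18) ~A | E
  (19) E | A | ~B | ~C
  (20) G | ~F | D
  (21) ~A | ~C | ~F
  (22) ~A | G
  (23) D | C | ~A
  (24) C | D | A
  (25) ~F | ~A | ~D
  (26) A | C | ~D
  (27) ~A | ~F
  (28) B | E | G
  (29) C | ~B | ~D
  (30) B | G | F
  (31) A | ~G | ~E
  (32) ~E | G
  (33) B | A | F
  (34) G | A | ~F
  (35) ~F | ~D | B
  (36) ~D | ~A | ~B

False

Suppose C = 1.
Case A = 1:
From the singleton clause (E), E = 1.
From the singleton clause (~F), F = 0.
From the singleton clause (G), G = 1.
From the singleton clause (B), B = 1.
From the singleton clause (~D), D = 0.
Now (D) is unsatisfied and unit — conflict.
Backtrack on A: now try A = 0.
From the singleton clause (D), D = 1.
Now (~D) is unsatisfied and unit — conflict.
Neither A = 1 nor A = 0 works.
So every satisfying assignment has C = False.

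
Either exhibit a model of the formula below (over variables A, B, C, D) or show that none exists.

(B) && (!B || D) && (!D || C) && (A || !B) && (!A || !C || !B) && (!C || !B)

The clause (B) is unit, so B = true.
The clause (D) is unit, so D = true.
The clause (C) is unit, so C = true.
That conflicts with the unit clause (!C).

UNSATISFIABLE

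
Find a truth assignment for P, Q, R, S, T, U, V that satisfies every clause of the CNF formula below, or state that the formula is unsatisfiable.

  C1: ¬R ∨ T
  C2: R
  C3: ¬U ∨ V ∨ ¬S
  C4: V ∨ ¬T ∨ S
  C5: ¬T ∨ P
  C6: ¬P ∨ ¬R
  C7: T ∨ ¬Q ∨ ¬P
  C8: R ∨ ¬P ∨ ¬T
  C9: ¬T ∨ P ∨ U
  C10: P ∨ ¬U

Unit clause (R) forces R = True.
Unit clause (T) forces T = True.
Unit clause (P) forces P = True.
But (¬P) is also a unit clause — contradiction.

UNSATISFIABLE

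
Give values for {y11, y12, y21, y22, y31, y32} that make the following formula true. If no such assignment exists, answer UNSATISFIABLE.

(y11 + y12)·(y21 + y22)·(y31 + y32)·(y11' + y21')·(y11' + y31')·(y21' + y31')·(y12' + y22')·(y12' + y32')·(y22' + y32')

Try y11 = 1.
From the singleton clause (y21'), y21 = 0.
From the singleton clause (y22), y22 = 1.
From the singleton clause (y31'), y31 = 0.
From the singleton clause (y32), y32 = 1.
That conflicts with the unit clause (y32').
Backtrack on y11: now try y11 = 0.
From the singleton clause (y12), y12 = 1.
From the singleton clause (y22'), y22 = 0.
From the singleton clause (y21), y21 = 1.
From the singleton clause (y31'), y31 = 0.
From the singleton clause (y32), y32 = 1.
That conflicts with the unit clause (y32').
Both values of y11 lead to a conflict.

UNSATISFIABLE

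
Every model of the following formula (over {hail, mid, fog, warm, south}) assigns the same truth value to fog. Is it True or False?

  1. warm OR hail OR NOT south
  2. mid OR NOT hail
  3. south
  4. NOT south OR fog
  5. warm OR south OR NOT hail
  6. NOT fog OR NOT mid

Suppose fog = false.
Unit clause (south) forces south = true.
But (NOT south) is also a unit clause — contradiction.
So every satisfying assignment has fog = True.

True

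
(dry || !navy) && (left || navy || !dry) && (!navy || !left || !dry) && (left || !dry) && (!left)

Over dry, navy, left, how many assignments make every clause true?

1

There are 2^3 = 8 truth assignments over (dry, navy, left).
Split on left. With left = true, the clauses containing left are satisfied and !left drops from the rest; 0 of the 2^2 = 4 assignments to the other variables satisfy what remains.
With left = false, by the same count on the reduced clause set, 1 assignment works.
(One model: dry=F, navy=F, left=F.)
Total: 0 + 1 = 1.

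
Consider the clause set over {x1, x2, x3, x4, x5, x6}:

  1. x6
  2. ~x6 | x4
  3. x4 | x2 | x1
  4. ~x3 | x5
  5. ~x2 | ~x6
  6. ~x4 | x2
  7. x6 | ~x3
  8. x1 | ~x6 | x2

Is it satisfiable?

Unit clause (x6) forces x6 = 1.
Unit clause (x4) forces x4 = 1.
Unit clause (~x2) forces x2 = 0.
That conflicts with the unit clause (x2).
No assignment satisfies every clause.

Unsatisfiable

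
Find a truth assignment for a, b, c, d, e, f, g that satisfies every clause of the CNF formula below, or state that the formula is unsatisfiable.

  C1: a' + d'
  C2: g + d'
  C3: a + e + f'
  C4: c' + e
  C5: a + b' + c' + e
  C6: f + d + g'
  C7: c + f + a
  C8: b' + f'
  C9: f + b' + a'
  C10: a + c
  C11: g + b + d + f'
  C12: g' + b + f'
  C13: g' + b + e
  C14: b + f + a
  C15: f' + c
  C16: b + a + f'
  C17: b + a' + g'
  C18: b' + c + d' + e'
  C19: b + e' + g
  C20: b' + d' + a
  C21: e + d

a=0; b=1; c=1; d=0; e=1; f=0; g=0

Try a = 0.
(c) alone gives c = 1.
(e) alone gives e = 1.
Try g = 0.
(d') alone gives d = 0.
(b) alone gives b = 1.
(f') alone gives f = 0.
All clauses are satisfied.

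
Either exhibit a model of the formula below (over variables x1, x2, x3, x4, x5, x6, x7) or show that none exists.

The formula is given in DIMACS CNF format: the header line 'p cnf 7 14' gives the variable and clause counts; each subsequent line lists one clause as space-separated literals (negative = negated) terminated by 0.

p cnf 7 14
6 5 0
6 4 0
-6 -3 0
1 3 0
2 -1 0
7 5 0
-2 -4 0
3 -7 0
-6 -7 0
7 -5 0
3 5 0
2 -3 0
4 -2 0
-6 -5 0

Try x6 = True.
The clause (¬x3) is unit, so x3 = False.
The clause (x1) is unit, so x1 = True.
The clause (x2) is unit, so x2 = True.
The clause (¬x4) is unit, so x4 = False.
Now (x4) is unsatisfied and unit — conflict.
So x6 must be the other value — set x6 = False.
The clause (x5) is unit, so x5 = True.
The clause (x4) is unit, so x4 = True.
The clause (¬x2) is unit, so x2 = False.
The clause (¬x1) is unit, so x1 = False.
The clause (x3) is unit, so x3 = True.
Now (¬x3) is unsatisfied and unit — conflict.
Either choice for x6 ends in contradiction.

UNSATISFIABLE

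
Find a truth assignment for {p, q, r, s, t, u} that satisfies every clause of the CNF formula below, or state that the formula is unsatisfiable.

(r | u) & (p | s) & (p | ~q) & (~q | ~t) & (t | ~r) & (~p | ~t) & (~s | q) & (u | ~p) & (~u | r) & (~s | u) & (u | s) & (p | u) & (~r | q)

Branch on r: set r = 1.
(t) alone gives t = 1.
(~q) alone gives q = 0.
But (q) is also a unit clause — contradiction.
Undo r and try r = 0.
(u) alone gives u = 1.
But (~u) is also a unit clause — contradiction.
Either choice for r ends in contradiction.

UNSATISFIABLE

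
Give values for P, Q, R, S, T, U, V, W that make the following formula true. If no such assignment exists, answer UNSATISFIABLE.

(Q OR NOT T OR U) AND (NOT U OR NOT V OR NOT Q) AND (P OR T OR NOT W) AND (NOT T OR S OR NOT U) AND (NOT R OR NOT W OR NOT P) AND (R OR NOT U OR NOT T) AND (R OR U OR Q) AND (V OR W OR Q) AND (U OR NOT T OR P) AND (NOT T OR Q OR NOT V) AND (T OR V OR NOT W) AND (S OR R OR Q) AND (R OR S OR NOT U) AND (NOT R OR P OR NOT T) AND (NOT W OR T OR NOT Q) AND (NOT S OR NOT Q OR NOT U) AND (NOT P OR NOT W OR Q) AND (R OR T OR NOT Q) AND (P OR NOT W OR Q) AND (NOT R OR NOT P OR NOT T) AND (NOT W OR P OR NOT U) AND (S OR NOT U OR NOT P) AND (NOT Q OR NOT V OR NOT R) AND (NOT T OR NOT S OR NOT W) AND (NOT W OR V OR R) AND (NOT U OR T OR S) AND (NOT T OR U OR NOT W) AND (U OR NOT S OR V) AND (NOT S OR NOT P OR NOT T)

Suppose Q = true.
Suppose U = false.
Suppose T = true.
(P) alone gives P = true.
(NOT R) alone gives R = false.
(NOT W) alone gives W = false.
(NOT S) alone gives S = false.
All clauses hold; V can take either value.

P: true,  Q: true,  R: false,  S: false,  T: true,  U: false,  V: false,  W: false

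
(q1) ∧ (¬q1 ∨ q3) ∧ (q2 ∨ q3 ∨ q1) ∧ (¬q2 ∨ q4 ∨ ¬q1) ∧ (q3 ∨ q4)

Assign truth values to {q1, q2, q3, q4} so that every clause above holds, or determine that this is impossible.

q1: True; q2: False; q3: True; q4: False

(q1) alone gives q1 = True.
(q3) alone gives q3 = True.
Suppose q2 = False.
Every clause is now satisfied; q4 is unconstrained.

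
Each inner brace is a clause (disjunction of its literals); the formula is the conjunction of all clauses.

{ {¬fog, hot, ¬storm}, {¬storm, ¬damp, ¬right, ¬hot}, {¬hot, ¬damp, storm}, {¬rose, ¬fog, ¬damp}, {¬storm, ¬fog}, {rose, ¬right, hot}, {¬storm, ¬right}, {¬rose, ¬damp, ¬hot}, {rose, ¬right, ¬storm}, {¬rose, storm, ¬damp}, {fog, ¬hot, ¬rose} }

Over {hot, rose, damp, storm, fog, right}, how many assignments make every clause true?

20

There are 2^6 = 64 truth assignments over (hot, rose, damp, storm, fog, right).
Split on fog. With fog = True, the clauses containing fog are satisfied and ¬fog drops from the rest; 8 of the 2^5 = 32 assignments to the other variables satisfy what remains.
With fog = False, by the same count on the reduced clause set, 12 assignments work.
(One model: hot=F, rose=F, damp=F, storm=F, fog=F, right=F.)
Total: 8 + 12 = 20.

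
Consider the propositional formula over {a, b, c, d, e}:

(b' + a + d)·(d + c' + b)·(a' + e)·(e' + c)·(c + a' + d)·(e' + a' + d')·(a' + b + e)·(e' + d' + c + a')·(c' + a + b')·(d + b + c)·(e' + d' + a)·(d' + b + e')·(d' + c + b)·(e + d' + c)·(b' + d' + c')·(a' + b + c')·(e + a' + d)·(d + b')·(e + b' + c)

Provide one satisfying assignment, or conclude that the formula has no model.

a: 0,  b: 0,  c: 1,  d: 1,  e: 0

Try a = 0.
Try b = 0.
Try d = 1.
Unit clause (e') forces e = 0.
Unit clause (c) forces c = 1.
This assignment satisfies each clause.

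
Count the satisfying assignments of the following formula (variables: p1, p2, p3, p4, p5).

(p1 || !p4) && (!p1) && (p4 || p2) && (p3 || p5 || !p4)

4

There are 2^5 = 32 truth assignments over (p1, p2, p3, p4, p5).
Split on p3. With p3 = true, the clauses containing p3 are satisfied and !p3 drops from the rest; 2 of the 2^4 = 16 assignments to the other variables satisfy what remains.
With p3 = false, by the same count on the reduced clause set, 2 assignments work.
Total: 2 + 2 = 4.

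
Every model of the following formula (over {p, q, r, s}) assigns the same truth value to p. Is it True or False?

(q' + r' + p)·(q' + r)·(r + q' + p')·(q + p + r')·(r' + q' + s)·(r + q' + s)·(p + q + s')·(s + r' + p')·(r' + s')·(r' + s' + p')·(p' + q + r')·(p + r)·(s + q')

True

Suppose p = 0.
(r) alone gives r = 1.
(q') alone gives q = 0.
But (q) is also a unit clause — contradiction.
So every satisfying assignment has p = True.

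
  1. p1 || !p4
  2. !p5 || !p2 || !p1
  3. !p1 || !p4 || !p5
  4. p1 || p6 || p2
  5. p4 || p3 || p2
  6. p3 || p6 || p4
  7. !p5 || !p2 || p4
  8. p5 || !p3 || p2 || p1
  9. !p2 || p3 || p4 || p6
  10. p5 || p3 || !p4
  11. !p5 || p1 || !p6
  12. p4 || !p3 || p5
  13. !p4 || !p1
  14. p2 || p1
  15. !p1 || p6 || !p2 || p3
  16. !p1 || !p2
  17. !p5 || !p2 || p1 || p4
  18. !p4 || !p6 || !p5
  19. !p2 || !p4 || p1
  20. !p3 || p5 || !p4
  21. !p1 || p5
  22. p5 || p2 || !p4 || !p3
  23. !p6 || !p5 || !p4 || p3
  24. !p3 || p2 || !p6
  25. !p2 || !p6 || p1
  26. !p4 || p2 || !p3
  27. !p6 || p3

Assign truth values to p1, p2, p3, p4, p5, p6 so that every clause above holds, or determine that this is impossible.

Try p1 = true.
(!p4) alone gives p4 = false.
(!p2) alone gives p2 = false.
(p3) alone gives p3 = true.
(p5) alone gives p5 = true.
(!p6) alone gives p6 = false.
All clauses are satisfied.

p1 ↦ true,  p2 ↦ false,  p3 ↦ true,  p4 ↦ false,  p5 ↦ true,  p6 ↦ false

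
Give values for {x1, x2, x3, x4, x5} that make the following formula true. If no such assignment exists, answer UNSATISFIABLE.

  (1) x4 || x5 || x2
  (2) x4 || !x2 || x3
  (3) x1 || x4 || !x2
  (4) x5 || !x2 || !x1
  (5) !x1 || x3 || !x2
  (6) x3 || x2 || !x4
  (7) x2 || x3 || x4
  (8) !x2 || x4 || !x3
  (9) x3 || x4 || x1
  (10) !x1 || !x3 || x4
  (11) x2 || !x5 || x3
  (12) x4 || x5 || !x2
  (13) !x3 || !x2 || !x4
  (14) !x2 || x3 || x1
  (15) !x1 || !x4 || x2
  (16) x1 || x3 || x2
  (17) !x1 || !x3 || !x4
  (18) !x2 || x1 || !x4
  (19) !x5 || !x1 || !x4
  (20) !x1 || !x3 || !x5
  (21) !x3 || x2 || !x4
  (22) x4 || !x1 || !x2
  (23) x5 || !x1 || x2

Branch on x4: set x4 = false.
Branch on x5: set x5 = true.
Branch on x2: set x2 = false.
Unit clause (x3) forces x3 = true.
Unit clause (!x1) forces x1 = false.
This assignment satisfies each clause.

x1: false,  x2: false,  x3: true,  x4: false,  x5: true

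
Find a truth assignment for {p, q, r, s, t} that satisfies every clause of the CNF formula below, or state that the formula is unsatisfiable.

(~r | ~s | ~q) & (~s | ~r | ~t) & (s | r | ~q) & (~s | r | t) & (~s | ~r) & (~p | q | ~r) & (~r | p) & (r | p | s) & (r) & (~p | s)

UNSATISFIABLE

The clause (r) is unit, so r = 1.
The clause (~s) is unit, so s = 0.
The clause (p) is unit, so p = 1.
But (~p) is also a unit clause — contradiction.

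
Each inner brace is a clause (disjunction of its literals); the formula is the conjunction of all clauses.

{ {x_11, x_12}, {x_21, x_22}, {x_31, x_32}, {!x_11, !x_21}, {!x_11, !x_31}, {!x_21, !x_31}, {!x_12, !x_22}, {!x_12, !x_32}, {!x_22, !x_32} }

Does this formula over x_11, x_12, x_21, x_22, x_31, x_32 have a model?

Unsatisfiable

Branch on x_11: set x_11 = true.
From the singleton clause (!x_21), x_21 = false.
From the singleton clause (x_22), x_22 = true.
From the singleton clause (!x_31), x_31 = false.
From the singleton clause (x_32), x_32 = true.
But (!x_32) is also a unit clause — contradiction.
Backtrack on x_11: now try x_11 = false.
From the singleton clause (x_12), x_12 = true.
From the singleton clause (!x_22), x_22 = false.
From the singleton clause (x_21), x_21 = true.
From the singleton clause (!x_31), x_31 = false.
From the singleton clause (x_32), x_32 = true.
But (!x_32) is also a unit clause — contradiction.
Both values of x_11 lead to a conflict.
No assignment satisfies every clause.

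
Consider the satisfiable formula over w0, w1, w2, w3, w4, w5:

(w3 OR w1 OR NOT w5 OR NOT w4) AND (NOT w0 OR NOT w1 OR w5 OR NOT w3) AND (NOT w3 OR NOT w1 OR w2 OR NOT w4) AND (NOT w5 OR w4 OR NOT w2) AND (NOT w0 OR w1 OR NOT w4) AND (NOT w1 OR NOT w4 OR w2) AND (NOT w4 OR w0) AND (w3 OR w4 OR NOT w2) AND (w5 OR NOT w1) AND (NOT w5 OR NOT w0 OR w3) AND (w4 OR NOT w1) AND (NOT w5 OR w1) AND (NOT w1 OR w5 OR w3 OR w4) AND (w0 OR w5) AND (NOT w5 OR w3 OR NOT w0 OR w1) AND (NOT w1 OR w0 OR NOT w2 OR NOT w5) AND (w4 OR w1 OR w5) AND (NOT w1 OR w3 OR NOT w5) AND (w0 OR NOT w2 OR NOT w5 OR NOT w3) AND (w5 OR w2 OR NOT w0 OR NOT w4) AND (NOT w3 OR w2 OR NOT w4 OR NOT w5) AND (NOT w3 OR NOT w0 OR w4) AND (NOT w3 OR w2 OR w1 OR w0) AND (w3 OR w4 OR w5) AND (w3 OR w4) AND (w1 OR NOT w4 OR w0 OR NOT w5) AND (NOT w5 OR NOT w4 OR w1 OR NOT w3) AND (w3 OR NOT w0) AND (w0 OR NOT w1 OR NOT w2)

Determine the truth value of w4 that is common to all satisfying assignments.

True

Suppose w4 = false.
(NOT w1) alone gives w1 = false.
(NOT w5) alone gives w5 = false.
That conflicts with the unit clause (w5).
So every satisfying assignment has w4 = True.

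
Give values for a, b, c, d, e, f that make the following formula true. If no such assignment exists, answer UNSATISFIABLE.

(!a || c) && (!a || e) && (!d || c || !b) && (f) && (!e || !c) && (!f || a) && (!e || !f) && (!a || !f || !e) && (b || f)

From the singleton clause (f), f = true.
From the singleton clause (a), a = true.
From the singleton clause (c), c = true.
From the singleton clause (e), e = true.
Now (!e) is unsatisfied and unit — conflict.

UNSATISFIABLE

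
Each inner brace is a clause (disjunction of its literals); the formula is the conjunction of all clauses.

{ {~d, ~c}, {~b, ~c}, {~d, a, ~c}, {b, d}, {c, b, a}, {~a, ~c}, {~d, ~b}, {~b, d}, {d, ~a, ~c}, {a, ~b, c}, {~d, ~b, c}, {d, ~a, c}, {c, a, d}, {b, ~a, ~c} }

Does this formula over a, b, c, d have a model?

Satisfiable

Case d = 1:
(~c) alone gives c = 0.
(~b) alone gives b = 0.
(a) alone gives a = 1.
This assignment satisfies each clause.
A satisfying assignment: a ↦ 1; b ↦ 0; c ↦ 0; d ↦ 1.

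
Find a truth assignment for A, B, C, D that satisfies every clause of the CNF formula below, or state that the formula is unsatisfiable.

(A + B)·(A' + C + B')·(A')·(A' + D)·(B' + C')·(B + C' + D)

A=0; B=1; C=0; D=1

The clause (A') is unit, so A = 0.
The clause (B) is unit, so B = 1.
The clause (C') is unit, so C = 0.
Every clause is now satisfied; D is unconstrained.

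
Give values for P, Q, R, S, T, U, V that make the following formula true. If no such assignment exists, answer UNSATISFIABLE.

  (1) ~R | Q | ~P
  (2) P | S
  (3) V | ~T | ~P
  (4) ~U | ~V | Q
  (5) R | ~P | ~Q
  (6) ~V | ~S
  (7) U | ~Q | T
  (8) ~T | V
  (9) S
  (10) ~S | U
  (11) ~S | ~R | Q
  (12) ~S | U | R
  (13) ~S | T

UNSATISFIABLE

From the singleton clause (S), S = 1.
From the singleton clause (~V), V = 0.
From the singleton clause (~T), T = 0.
That conflicts with the unit clause (T).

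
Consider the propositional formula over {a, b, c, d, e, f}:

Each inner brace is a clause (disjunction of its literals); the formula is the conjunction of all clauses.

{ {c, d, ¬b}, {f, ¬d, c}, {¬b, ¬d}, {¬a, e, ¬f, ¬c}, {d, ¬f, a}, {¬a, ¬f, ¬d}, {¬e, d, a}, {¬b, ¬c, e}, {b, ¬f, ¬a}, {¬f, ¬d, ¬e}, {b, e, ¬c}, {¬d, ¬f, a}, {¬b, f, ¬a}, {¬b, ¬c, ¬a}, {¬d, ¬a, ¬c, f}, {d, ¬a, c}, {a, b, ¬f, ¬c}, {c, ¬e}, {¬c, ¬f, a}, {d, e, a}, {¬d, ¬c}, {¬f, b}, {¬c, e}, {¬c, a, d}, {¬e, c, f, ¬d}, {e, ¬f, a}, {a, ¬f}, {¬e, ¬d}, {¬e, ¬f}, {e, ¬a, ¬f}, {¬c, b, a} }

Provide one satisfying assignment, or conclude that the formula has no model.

Case b = False:
(¬f) alone gives f = False.
Case d = False:
Case e = True:
(a) alone gives a = True.
(c) alone gives c = True.
This assignment satisfies each clause.

a: True, b: False, c: True, d: False, e: True, f: False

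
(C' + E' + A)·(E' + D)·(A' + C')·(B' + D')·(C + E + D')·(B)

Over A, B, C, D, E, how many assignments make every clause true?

3

There are 2^5 = 32 truth assignments over (A, B, C, D, E).
Split on A. With A = 1, the clauses containing A are satisfied and A' drops from the rest; 1 of the 2^4 = 16 assignments to the other variables satisfy what remains.
With A = 0, by the same count on the reduced clause set, 2 assignments work.
(One model: A=F, B=T, C=F, D=F, E=F.)
Total: 1 + 2 = 3.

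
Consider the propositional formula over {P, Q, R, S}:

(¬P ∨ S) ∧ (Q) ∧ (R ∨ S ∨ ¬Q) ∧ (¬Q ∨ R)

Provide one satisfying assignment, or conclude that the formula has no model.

P=True, Q=True, R=True, S=True

From the singleton clause (Q), Q = True.
From the singleton clause (R), R = True.
Case P = True:
From the singleton clause (S), S = True.
Every clause now holds.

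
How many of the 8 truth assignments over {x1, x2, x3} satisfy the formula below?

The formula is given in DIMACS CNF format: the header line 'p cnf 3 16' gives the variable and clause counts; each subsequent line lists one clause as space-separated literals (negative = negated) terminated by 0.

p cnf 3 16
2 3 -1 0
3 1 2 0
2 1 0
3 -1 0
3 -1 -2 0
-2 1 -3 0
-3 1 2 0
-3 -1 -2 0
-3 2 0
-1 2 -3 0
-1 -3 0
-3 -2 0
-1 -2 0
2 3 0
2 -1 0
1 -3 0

1

There are 2^3 = 8 truth assignments over (x1, x2, x3).
Check each against the 16 clauses (columns in the order x1, x2, x3):
  F F F  ✗ fails (x3 ∨ x1 ∨ x2)
  F F T  ✗ fails (x2 ∨ x1)
  F T F  ✓ satisfies all
  F T T  ✗ fails (¬x2 ∨ x1 ∨ ¬x3)
  T F F  ✗ fails (x2 ∨ x3 ∨ ¬x1)
  T F T  ✗ fails (¬x3 ∨ x2)
  T T F  ✗ fails (x3 ∨ ¬x1)
  T T T  ✗ fails (¬x3 ∨ ¬x1 ∨ ¬x2)
1 of the 8 rows is a model.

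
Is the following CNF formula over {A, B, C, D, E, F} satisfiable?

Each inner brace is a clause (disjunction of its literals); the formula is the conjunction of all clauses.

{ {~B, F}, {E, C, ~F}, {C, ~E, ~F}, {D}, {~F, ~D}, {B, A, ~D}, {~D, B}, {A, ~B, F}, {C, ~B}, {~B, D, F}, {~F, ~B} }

Unsatisfiable

The clause (D) is unit, so D = 1.
The clause (~F) is unit, so F = 0.
The clause (~B) is unit, so B = 0.
That conflicts with the unit clause (B).
No assignment satisfies every clause.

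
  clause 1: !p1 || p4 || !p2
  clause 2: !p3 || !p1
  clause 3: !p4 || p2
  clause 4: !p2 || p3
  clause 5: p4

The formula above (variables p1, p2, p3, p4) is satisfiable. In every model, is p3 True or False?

True

Suppose p3 = false.
Unit clause (!p2) forces p2 = false.
Unit clause (!p4) forces p4 = false.
That conflicts with the unit clause (p4).
So every satisfying assignment has p3 = True.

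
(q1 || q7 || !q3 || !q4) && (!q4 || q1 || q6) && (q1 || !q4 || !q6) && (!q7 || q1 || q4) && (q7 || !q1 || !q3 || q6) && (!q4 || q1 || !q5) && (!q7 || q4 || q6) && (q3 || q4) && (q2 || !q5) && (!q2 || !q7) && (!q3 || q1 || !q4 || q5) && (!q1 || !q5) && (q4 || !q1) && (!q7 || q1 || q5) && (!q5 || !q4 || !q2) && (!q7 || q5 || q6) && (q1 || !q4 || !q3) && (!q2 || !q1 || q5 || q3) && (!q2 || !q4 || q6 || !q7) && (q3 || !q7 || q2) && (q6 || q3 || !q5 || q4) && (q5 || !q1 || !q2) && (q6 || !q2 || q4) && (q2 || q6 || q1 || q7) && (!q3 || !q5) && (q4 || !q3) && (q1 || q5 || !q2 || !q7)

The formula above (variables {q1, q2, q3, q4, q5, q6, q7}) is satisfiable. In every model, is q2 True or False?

Suppose q2 = true.
Unit clause (!q7) forces q7 = false.
Branch on q3: set q3 = true.
Unit clause (!q5) forces q5 = false.
Unit clause (!q1) forces q1 = false.
Unit clause (!q4) forces q4 = false.
That conflicts with the unit clause (q4).
So q3 must be the other value — set q3 = false.
Unit clause (q4) forces q4 = true.
Unit clause (!q5) forces q5 = false.
Unit clause (!q1) forces q1 = false.
Unit clause (q6) forces q6 = true.
That conflicts with the unit clause (!q6).
Neither q3 = true nor q3 = false works.
So every satisfying assignment has q2 = False.

False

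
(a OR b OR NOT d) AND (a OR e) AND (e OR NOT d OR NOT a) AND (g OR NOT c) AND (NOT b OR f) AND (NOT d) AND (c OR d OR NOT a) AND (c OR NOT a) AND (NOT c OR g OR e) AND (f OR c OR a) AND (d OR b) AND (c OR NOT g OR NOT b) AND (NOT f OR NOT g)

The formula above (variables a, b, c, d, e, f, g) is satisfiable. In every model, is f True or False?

True

Suppose f = false.
The clause (NOT b) is unit, so b = false.
The clause (NOT d) is unit, so d = false.
That conflicts with the unit clause (d).
So every satisfying assignment has f = True.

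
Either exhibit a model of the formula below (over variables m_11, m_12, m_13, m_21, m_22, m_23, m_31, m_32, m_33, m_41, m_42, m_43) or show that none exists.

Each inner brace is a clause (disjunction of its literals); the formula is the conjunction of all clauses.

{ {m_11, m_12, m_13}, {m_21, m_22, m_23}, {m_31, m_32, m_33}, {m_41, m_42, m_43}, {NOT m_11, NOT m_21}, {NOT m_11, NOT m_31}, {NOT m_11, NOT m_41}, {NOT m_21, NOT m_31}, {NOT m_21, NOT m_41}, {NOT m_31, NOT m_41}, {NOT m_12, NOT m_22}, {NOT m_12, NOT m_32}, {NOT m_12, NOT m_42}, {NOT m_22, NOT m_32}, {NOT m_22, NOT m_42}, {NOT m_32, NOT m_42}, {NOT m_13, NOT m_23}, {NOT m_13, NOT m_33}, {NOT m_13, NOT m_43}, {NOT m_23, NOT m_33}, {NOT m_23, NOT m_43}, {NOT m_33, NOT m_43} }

UNSATISFIABLE

Suppose m_11 = false.
Suppose m_12 = true.
(NOT m_22) alone gives m_22 = false.
(NOT m_32) alone gives m_32 = false.
(NOT m_42) alone gives m_42 = false.
Suppose m_21 = true.
(NOT m_31) alone gives m_31 = false.
(m_33) alone gives m_33 = true.
(NOT m_41) alone gives m_41 = false.
(m_43) alone gives m_43 = true.
Now (NOT m_43) is unsatisfied and unit — conflict.
So m_21 must be the other value — set m_21 = false.
(m_23) alone gives m_23 = true.
(NOT m_13) alone gives m_13 = false.
(NOT m_33) alone gives m_33 = false.
(m_31) alone gives m_31 = true.
(NOT m_41) alone gives m_41 = false.
(m_43) alone gives m_43 = true.
Now (NOT m_43) is unsatisfied and unit — conflict.
Neither m_21 = true nor m_21 = false works.
So m_12 must be the other value — set m_12 = false.
(m_13) alone gives m_13 = true.
(NOT m_23) alone gives m_23 = false.
(NOT m_33) alone gives m_33 = false.
(NOT m_43) alone gives m_43 = false.
Suppose m_21 = true.
(NOT m_31) alone gives m_31 = false.
(m_32) alone gives m_32 = true.
(NOT m_41) alone gives m_41 = false.
(m_42) alone gives m_42 = true.
Now (NOT m_42) is unsatisfied and unit — conflict.
So m_21 must be the other value — set m_21 = false.
(m_22) alone gives m_22 = true.
(NOT m_32) alone gives m_32 = false.
(m_31) alone gives m_31 = true.
(NOT m_41) alone gives m_41 = false.
(m_42) alone gives m_42 = true.
Now (NOT m_42) is unsatisfied and unit — conflict.
Neither m_21 = true nor m_21 = false works.
Neither m_12 = true nor m_12 = false works.
So m_11 must be the other value — set m_11 = true.
(NOT m_21) alone gives m_21 = false.
(NOT m_31) alone gives m_31 = false.
(NOT m_41) alone gives m_41 = false.
Suppose m_22 = true.
(NOT m_12) alone gives m_12 = false.
(NOT m_32) alone gives m_32 = false.
(m_33) alone gives m_33 = true.
(NOT m_42) alone gives m_42 = false.
(m_43) alone gives m_43 = true.
Now (NOT m_43) is unsatisfied and unit — conflict.
So m_22 must be the other value — set m_22 = false.
(m_23) alone gives m_23 = true.
(NOT m_13) alone gives m_13 = false.
(NOT m_33) alone gives m_33 = false.
(m_32) alone gives m_32 = true.
(NOT m_12) alone gives m_12 = false.
(NOT m_42) alone gives m_42 = false.
(m_43) alone gives m_43 = true.
Now (NOT m_43) is unsatisfied and unit — conflict.
Neither m_22 = true nor m_22 = false works.
Neither m_11 = true nor m_11 = false works.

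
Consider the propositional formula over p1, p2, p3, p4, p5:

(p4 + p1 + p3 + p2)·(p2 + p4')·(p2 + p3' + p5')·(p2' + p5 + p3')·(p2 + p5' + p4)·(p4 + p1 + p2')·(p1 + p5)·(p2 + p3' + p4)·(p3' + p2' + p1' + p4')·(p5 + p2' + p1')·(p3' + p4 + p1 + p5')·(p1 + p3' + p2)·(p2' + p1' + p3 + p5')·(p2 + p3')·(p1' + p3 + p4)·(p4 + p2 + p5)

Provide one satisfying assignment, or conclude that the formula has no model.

p1=0, p2=1, p3=1, p4=1, p5=1

Try p2 = 1.
Try p5 = 1.
Try p4 = 1.
Try p3 = 1.
Unit clause (p1') forces p1 = 0.
This assignment satisfies each clause.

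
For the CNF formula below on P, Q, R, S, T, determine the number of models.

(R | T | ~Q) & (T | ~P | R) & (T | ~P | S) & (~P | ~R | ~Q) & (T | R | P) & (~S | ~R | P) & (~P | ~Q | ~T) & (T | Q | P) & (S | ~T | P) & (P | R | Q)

7

There are 2^5 = 32 truth assignments over (P, Q, R, S, T).
Split on P. With P = 1, the clauses containing P are satisfied and ~P drops from the rest; 5 of the 2^4 = 16 assignments to the other variables satisfy what remains.
With P = 0, by the same count on the reduced clause set, 2 assignments work.
Total: 5 + 2 = 7.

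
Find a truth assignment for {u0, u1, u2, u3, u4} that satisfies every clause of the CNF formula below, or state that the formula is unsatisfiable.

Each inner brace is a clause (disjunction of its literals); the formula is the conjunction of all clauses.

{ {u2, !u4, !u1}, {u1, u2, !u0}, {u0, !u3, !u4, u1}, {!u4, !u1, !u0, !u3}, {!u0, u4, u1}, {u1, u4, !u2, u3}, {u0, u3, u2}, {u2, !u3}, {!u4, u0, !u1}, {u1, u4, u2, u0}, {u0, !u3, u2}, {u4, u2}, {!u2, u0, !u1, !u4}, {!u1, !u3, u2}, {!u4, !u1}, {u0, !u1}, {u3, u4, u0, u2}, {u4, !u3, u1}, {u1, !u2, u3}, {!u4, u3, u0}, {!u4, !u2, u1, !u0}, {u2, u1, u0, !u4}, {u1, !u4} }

Branch on u2: set u2 = true.
Branch on u4: set u4 = false.
Branch on u0: set u0 = true.
(u1) alone gives u1 = true.
No clause remains; u3 is free.

u0=true, u1=true, u2=true, u3=false, u4=false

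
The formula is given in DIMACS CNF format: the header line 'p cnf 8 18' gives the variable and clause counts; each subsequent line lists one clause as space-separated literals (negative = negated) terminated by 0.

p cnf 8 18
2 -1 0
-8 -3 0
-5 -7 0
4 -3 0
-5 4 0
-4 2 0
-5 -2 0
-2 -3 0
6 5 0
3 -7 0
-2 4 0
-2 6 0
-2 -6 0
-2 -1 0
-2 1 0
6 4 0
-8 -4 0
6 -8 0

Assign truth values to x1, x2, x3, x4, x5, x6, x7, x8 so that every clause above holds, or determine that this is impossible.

Try x2 = False.
(¬x1) alone gives x1 = False.
(¬x4) alone gives x4 = False.
(¬x3) alone gives x3 = False.
(¬x5) alone gives x5 = False.
(x6) alone gives x6 = True.
(¬x7) alone gives x7 = False.
No clause remains; x8 is free.

x1 ↦ False, x2 ↦ False, x3 ↦ False, x4 ↦ False, x5 ↦ False, x6 ↦ True, x7 ↦ False, x8 ↦ False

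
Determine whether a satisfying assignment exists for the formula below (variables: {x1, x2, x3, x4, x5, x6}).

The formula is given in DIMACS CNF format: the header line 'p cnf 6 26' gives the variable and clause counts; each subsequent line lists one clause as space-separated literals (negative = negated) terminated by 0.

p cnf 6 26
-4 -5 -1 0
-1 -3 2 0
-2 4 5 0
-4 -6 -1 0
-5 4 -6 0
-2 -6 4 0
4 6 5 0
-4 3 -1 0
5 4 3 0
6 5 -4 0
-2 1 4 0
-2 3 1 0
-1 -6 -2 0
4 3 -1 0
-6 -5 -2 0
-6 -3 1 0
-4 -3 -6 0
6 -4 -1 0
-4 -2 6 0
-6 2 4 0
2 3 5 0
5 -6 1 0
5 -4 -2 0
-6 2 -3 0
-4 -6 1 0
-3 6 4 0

Suppose x4 = True.
Suppose x5 = True.
(¬x1) alone gives x1 = False.
(¬x6) alone gives x6 = False.
(¬x2) alone gives x2 = False.
All clauses hold; x3 can take either value.
A satisfying assignment: x1 ↦ False,  x2 ↦ False,  x3 ↦ True,  x4 ↦ True,  x5 ↦ True,  x6 ↦ False.

Yes, satisfiable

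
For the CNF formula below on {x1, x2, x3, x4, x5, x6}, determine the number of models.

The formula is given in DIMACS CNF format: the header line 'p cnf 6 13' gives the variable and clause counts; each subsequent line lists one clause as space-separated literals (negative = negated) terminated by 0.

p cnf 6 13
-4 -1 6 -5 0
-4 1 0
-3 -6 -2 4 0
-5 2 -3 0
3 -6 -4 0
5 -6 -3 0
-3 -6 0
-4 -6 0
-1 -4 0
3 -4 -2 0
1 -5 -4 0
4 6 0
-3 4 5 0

There are 2^6 = 64 truth assignments over (x1, x2, x3, x4, x5, x6).
Split on x5. With x5 = True, the clauses containing x5 are satisfied and ¬x5 drops from the rest; 4 of the 2^5 = 32 assignments to the other variables satisfy what remains.
With x5 = False, by the same count on the reduced clause set, 4 assignments work.
Total: 4 + 4 = 8.

8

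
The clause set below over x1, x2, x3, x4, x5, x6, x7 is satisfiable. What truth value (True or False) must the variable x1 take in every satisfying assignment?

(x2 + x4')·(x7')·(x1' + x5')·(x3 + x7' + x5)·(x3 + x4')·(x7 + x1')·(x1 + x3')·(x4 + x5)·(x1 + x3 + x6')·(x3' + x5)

False

Suppose x1 = 1.
From the singleton clause (x7'), x7 = 0.
Now (x7) is unsatisfied and unit — conflict.
So every satisfying assignment has x1 = False.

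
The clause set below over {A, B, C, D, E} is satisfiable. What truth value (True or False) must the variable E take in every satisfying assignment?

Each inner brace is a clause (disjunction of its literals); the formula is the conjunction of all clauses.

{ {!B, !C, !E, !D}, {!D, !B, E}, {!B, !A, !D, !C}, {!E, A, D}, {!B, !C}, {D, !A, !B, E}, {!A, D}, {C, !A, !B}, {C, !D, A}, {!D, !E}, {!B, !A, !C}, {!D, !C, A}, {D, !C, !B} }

False

Suppose E = true.
From the singleton clause (!D), D = false.
From the singleton clause (A), A = true.
But (!A) is also a unit clause — contradiction.
So every satisfying assignment has E = False.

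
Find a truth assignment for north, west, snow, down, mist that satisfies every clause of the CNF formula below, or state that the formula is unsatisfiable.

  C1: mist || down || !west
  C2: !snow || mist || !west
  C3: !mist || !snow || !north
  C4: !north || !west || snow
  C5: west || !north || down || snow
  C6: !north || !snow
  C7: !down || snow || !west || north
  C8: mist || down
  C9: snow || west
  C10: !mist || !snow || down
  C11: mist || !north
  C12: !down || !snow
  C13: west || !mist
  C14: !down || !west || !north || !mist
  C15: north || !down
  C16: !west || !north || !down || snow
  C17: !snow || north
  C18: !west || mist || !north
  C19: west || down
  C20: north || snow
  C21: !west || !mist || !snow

UNSATISFIABLE

Branch on north: set north = false.
Unit clause (!down) forces down = false.
Unit clause (mist) forces mist = true.
Unit clause (!snow) forces snow = false.
But (snow) is also a unit clause — contradiction.
So north must be the other value — set north = true.
Unit clause (!snow) forces snow = false.
Unit clause (!west) forces west = false.
But (west) is also a unit clause — contradiction.
Neither north = true nor north = false works.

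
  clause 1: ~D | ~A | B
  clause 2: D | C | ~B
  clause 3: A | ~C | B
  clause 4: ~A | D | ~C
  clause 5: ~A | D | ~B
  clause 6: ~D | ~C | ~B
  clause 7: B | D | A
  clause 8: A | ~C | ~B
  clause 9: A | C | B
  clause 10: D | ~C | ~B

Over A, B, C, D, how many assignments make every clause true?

3

There are 2^4 = 16 truth assignments over (A, B, C, D).
Check each against the 10 clauses (columns in the order A, B, C, D):
  F F F F  ✗ fails (B | D | A)
  F F F T  ✗ fails (A | C | B)
  F F T F  ✗ fails (A | ~C | B)
  F F T T  ✗ fails (A | ~C | B)
  F T F F  ✗ fails (D | C | ~B)
  F T F T  ✓ satisfies all
  F T T F  ✗ fails (A | ~C | ~B)
  F T T T  ✗ fails (~D | ~C | ~B)
  T F F F  ✓ satisfies all
  T F F T  ✗ fails (~D | ~A | B)
  T F T F  ✗ fails (~A | D | ~C)
  T F T T  ✗ fails (~D | ~A | B)
  T T F F  ✗ fails (D | C | ~B)
  T T F T  ✓ satisfies all
  T T T F  ✗ fails (~A | D | ~C)
  T T T T  ✗ fails (~D | ~C | ~B)
3 of the 16 rows are models.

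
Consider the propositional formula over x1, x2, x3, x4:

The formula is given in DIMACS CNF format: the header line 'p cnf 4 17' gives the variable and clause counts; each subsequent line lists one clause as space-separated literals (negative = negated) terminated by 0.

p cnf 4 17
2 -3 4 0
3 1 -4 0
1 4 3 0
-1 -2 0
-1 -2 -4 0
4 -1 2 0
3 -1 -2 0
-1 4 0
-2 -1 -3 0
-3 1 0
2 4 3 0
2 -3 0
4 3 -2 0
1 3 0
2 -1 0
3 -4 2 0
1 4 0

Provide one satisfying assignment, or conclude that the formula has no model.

UNSATISFIABLE

Case x1 = False:
(¬x3) alone gives x3 = False.
Now (x3) is unsatisfied and unit — conflict.
Backtrack on x1: now try x1 = True.
(¬x2) alone gives x2 = False.
Now (x2) is unsatisfied and unit — conflict.
Neither x1 = True nor x1 = False works.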